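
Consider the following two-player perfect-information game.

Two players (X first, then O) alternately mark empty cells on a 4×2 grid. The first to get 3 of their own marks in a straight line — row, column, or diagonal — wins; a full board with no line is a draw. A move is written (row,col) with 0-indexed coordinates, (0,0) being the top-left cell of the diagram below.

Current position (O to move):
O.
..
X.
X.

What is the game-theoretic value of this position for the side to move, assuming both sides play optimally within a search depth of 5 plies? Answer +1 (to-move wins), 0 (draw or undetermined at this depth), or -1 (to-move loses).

ply 1, O at O./../X./X. | (0,1)=-1→OO/../X./X.; (1,0)=+0→O./O./X./X.*; (1,1)=-1→O./.O/X./X.; (2,1)=-1→O./../XO/X.; (3,1)=-1→O./../X./XO
ply 2, X at O./O./X./X. | (0,1)=+0→OX/O./X./X.*; (1,1)=+0→O./OX/X./X.; (2,1)=+0→O./O./XX/X.; (3,1)=+0→O./O./X./XX
ply 3, O at OX/O./X./X. | (1,1)=+0→OX/OO/X./X.*; (2,1)=+0→OX/O./XO/X.; (3,1)=+0→OX/O./X./XO
ply 4, X at OX/OO/X./X. | (2,1)=+0→OX/OO/XX/X.*; (3,1)=+0→OX/OO/X./XX
ply 5, O at OX/OO/XX/X. | (3,1)=+0→OX/OO/XX/XO*
ply 6: OX/OO/XX/XO is terminal +0 (X); from O./../X./X. depth 5

value(O./../X./X., O) = 0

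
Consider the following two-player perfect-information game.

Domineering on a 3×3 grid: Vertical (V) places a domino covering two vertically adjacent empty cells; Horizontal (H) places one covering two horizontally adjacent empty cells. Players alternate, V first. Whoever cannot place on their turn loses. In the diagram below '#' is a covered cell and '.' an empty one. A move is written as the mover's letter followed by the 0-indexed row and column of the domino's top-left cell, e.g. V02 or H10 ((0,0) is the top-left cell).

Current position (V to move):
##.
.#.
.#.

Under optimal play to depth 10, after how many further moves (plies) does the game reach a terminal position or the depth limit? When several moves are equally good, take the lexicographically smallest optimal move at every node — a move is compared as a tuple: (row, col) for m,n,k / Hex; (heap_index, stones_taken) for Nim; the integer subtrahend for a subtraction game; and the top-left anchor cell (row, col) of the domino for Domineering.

ply 1, V at ##./.#./.#. | V02=+1→###/.##/.#.*; V10=+1→##./##./##.; V12=+1→##./.##/.##
ply 2: ###/.##/.#. is terminal -1 (H); from ##./.#./.#. depth 10

PV length from [##./.#./.#.]: 1 ply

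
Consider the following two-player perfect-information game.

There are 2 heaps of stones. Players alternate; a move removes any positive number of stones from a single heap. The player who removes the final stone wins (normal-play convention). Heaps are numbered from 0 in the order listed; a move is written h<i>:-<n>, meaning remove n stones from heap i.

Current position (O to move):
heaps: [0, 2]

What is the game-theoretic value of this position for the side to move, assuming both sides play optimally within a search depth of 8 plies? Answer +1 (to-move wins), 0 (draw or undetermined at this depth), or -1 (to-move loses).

value((0,2), O) = +1

p1 O@[(0,2)]: h1:-1[(0,1)]-1 h1:-2[(0,0)]+1*
p2 X@[(0,0)] terminal -1; root [(0,2)] d8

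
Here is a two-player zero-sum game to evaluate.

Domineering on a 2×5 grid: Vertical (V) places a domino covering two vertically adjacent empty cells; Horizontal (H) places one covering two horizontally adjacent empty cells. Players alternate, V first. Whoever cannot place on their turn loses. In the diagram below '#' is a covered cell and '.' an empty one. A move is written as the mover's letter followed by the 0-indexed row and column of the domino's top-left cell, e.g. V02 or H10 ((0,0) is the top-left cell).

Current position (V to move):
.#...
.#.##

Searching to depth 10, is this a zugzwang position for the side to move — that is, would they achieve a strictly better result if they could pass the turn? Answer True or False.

zugzwang(.#.../.#.##, V) = False

ply 1, V at .#.../.#.## | V00=-1→##.../##.##; V02=+1→.##../.####*
ply 2, H at .##../.#### | H03=-1→.####/.####*
ply 3, V at .####/.#### | V00=+1→#####/#####*
ply 4: #####/##### is terminal -1 (H); from .#.../.#.## depth 10
if V skipped the turn, H would face:
~ ply 1, H at .#.../.#.## | H02=-1→.###./.#.##*; H03=-1→.#.##/.#.##
~ ply 2, V at .###./.#.## | V00=+1→####./##.##*
~ ply 3: ####./##.## is terminal -1 (H); from .#.../.#.## depth 10
compare (V): move=+1 vs pass=+1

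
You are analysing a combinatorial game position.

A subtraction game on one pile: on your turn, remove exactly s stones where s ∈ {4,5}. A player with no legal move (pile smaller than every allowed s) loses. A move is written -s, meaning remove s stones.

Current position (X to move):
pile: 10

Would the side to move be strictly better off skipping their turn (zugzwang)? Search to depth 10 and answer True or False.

zugzwang(10, X) = True

ply 1, X at 10 | -4=-1→6*; -5=-1→5
ply 2, O at 6 | -4=+1→2*; -5=+1→1
ply 3: 2 is terminal -1 (X); from 10 depth 10
if X skipped the turn, O would face:
~ ply 1, O at 10 | -4=-1→6*; -5=-1→5
~ ply 2, X at 6 | -4=+1→2*; -5=+1→1
~ ply 3: 2 is terminal -1 (O); from 10 depth 10
compare (X): move=-1 vs pass=+1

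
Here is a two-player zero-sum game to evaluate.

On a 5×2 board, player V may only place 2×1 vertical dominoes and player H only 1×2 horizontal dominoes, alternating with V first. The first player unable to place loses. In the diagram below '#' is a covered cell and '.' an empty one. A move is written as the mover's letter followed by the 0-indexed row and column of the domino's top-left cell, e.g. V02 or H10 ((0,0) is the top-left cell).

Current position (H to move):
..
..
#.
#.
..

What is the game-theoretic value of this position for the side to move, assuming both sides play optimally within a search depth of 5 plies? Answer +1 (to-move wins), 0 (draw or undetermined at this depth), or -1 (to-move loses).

value(../../#./#./.., H) = +1

p1 H@[../../#./#./..]: H00[##/../#./#./..]+1* H10[../##/#./#./..]+1 H40[../../#./#./##]-1
p2 V@[##/../#./#./..]: V11[##/.#/##/#./..]-1* V21[##/../##/##/..]-1 V31[##/../#./##/.#]-1
p3 H@[##/.#/##/#./..]: H40[##/.#/##/#./##]+1*
p4 V@[##/.#/##/#./##] terminal -1; root [../../#./#./..] d5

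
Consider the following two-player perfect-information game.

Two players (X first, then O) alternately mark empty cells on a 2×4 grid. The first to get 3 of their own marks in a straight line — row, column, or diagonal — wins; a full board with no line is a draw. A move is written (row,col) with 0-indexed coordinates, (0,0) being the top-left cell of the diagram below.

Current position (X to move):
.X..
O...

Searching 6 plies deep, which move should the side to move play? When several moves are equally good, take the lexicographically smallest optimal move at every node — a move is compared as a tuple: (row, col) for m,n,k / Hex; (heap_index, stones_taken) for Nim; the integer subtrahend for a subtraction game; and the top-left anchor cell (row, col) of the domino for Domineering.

X's best at [.X../O...]: (0,2)

[.X../O...] X move#1: (0,0):+0/XX../O..., (0,2):+1/.XX./O...*, (0,3):+0/.X.X/O..., (1,1):+0/.X../OX.., (1,2):+0/.X../O.X., (1,3):+0/.X../O..X
[.XX./O...] O move#2: (0,0):-1/OXX./O...*, (0,3):-1/.XXO/O..., (1,1):-1/.XX./OO.., (1,2):-1/.XX./O.O., (1,3):-1/.XX./O..O
[OXX./O...] X move#3: (0,3):+1/OXXX/O...*, (1,1):+0/OXX./OX.., (1,2):+0/OXX./O.X., (1,3):+0/OXX./O..X
[OXXX/O...] end (terminal -1, O#4); searched .X../O... to 6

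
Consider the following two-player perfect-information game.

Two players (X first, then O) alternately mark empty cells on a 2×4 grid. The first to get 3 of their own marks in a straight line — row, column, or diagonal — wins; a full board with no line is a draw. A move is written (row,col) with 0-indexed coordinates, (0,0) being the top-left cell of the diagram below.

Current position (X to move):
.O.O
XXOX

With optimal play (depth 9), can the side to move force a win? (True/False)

ply 1, X at .O.O/XXOX | (0,0)=-1→XO.O/XXOX; (0,2)=+0→.OXO/XXOX*
ply 2, O at .OXO/XXOX | (0,0)=+0→OOXO/XXOX*
ply 3: OOXO/XXOX is terminal +0 (X); from .O.O/XXOX depth 9

X winning at [.O.O/XXOX]: False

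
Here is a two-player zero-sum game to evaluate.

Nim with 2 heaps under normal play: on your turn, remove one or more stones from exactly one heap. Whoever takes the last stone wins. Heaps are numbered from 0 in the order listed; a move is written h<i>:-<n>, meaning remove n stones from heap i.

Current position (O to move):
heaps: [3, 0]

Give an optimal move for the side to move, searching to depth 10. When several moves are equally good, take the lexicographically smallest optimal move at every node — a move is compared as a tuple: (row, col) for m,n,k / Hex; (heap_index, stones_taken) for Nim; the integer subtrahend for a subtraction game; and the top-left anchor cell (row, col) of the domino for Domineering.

[(3,0)] O move#1: h0:-1:-1/(2,0), h0:-2:-1/(1,0), h0:-3:+1/(0,0)*
[(0,0)] end (terminal -1, X#2); searched (3,0) to 10

O's best at [(3,0)]: h0:-3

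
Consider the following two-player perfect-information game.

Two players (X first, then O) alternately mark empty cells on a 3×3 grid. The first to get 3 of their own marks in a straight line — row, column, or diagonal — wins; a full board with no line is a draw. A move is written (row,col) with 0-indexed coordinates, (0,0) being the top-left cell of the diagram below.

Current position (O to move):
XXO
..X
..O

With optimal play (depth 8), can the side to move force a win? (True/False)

p1 O@[XXO/..X/..O]: (1,0)[XXO/O.X/..O]+0 (1,1)[XXO/.OX/..O]+0 (2,0)[XXO/..X/O.O]+1* (2,1)[XXO/..X/.OO]+0
p2 X@[XXO/..X/O.O]: (1,0)[XXO/X.X/O.O]-1* (1,1)[XXO/.XX/O.O]-1 (2,1)[XXO/..X/OXO]-1
p3 O@[XXO/X.X/O.O]: (1,1)[XXO/XOX/O.O]+1* (2,1)[XXO/X.X/OOO]+1
p4 X@[XXO/XOX/O.O] terminal -1; root [XXO/..X/..O] d8

O winning at [XXO/..X/..O]: True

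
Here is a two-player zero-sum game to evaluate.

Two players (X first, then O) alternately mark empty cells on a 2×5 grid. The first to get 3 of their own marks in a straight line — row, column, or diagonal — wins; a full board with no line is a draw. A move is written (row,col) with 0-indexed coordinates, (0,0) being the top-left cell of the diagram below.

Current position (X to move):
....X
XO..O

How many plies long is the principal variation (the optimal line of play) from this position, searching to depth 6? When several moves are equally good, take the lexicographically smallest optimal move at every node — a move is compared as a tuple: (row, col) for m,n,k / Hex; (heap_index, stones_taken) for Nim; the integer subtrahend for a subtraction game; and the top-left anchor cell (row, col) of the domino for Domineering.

p1 X@[....X/XO..O]: (0,0)[X...X/XO..O]+0* (0,1)[.X..X/XO..O]+0 (0,2)[..X.X/XO..O]+0 (0,3)[...XX/XO..O]+0 (1,2)[....X/XOX.O]+0 (1,3)[....X/XO.XO]+0
p2 O@[X...X/XO..O]: (0,1)[XO..X/XO..O]+0* (0,2)[X.O.X/XO..O]+0 (0,3)[X..OX/XO..O]+0 (1,2)[X...X/XOO.O]+0 (1,3)[X...X/XO.OO]+0
p3 X@[XO..X/XO..O]: (0,2)[XOX.X/XO..O]+0* (0,3)[XO.XX/XO..O]+0 (1,2)[XO..X/XOX.O]+0 (1,3)[XO..X/XO.XO]+0
p4 O@[XOX.X/XO..O]: (0,3)[XOXOX/XO..O]+0* (1,2)[XOX.X/XOO.O]-1 (1,3)[XOX.X/XO.OO]-1
p5 X@[XOXOX/XO..O]: (1,2)[XOXOX/XOX.O]+0* (1,3)[XOXOX/XO.XO]+0
p6 O@[XOXOX/XOX.O]: (1,3)[XOXOX/XOXOO]+0*
p7 X@[XOXOX/XOXOO] terminal +0; root [....X/XO..O] d6

PV length from [....X/XO..O]: 6 plies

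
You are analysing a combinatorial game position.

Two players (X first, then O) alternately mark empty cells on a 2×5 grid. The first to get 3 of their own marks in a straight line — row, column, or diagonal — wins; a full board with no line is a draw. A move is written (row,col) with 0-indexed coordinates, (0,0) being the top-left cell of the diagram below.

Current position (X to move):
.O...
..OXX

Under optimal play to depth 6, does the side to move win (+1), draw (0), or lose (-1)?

[.O.../..OXX] X move#1: (0,0):+0/XO.../..OXX*, (0,2):+0/.OX../..OXX, (0,3):+0/.O.X./..OXX, (0,4):-1/.O..X/..OXX, (1,0):-1/.O.../X.OXX, (1,1):-1/.O.../.XOXX
[XO.../..OXX] O move#2: (0,2):+0/XOO../..OXX*, (0,3):+0/XO.O./..OXX, (0,4):+0/XO..O/..OXX, (1,0):+0/XO.../O.OXX, (1,1):+0/XO.../.OOXX
[XOO../..OXX] X move#3: (0,3):+0/XOOX./..OXX*, (0,4):-1/XOO.X/..OXX, (1,0):-1/XOO../X.OXX, (1,1):-1/XOO../.XOXX
[XOOX./..OXX] O move#4: (0,4):+0/XOOXO/..OXX*, (1,0):+0/XOOX./O.OXX, (1,1):+0/XOOX./.OOXX
[XOOXO/..OXX] X move#5: (1,0):+0/XOOXO/X.OXX*, (1,1):+0/XOOXO/.XOXX
[XOOXO/X.OXX] O move#6: (1,1):+0/XOOXO/XOOXX*
[XOOXO/XOOXX] end (terminal +0, X#7); searched .O.../..OXX to 6

value(.O.../..OXX, X) = 0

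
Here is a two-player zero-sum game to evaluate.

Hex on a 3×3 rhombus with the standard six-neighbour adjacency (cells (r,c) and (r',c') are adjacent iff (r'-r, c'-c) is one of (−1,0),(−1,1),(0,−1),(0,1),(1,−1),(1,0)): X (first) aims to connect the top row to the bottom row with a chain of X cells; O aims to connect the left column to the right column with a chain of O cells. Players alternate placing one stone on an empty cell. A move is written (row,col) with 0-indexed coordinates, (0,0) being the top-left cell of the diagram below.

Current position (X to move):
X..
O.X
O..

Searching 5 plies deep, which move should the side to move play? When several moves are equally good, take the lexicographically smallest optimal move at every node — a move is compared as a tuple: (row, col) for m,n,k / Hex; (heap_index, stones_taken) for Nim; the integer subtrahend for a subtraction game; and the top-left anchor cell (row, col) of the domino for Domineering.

[X../O.X/O..] X move#1: (0,1):+1/XX./O.X/O..*, (0,2):+1/X.X/O.X/O.., (1,1):+1/X../OXX/O.., (2,1):-1/X../O.X/OX., (2,2):-1/X../O.X/O.X
[XX./O.X/O..] O move#2: (0,2):-1/XXO/O.X/O..*, (1,1):-1/XX./OOX/O.., (2,1):-1/XX./O.X/OO., (2,2):-1/XX./O.X/O.O
[XXO/O.X/O..] X move#3: (1,1):+1/XXO/OXX/O..*, (2,1):-1/XXO/O.X/OX., (2,2):-1/XXO/O.X/O.X
[XXO/OXX/O..] O move#4: (2,1):-1/XXO/OXX/OO.*, (2,2):-1/XXO/OXX/O.O
[XXO/OXX/OO.] X move#5: (2,2):+1/XXO/OXX/OOX*
[XXO/OXX/OOX] end (terminal -1, O#6); searched X../O.X/O.. to 5

X's best at [X../O.X/O..]: (0,1)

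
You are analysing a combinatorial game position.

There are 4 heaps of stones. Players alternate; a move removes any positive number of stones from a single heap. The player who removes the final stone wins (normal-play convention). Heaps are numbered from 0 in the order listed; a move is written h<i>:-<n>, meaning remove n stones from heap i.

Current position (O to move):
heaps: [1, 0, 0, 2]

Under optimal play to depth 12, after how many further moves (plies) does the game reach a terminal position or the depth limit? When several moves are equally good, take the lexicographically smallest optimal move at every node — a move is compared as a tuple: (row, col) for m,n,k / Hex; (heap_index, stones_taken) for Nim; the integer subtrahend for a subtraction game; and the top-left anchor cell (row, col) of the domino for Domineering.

p1 O@[(1,0,0,2)]: h0:-1[(0,0,0,2)]-1 h3:-1[(1,0,0,1)]+1* h3:-2[(1,0,0,0)]-1
p2 X@[(1,0,0,1)]: h0:-1[(0,0,0,1)]-1* h3:-1[(1,0,0,0)]-1
p3 O@[(0,0,0,1)]: h3:-1[(0,0,0,0)]+1*
p4 X@[(0,0,0,0)] terminal -1; root [(1,0,0,2)] d12

PV length from [(1,0,0,2)]: 3 plies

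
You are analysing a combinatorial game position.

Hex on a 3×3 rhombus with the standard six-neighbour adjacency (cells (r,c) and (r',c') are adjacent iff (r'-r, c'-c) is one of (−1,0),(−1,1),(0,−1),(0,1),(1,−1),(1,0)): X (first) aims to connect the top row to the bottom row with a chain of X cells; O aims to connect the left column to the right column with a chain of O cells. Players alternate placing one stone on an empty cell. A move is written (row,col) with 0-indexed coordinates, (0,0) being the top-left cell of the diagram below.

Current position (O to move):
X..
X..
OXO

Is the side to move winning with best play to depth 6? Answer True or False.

O winning at [X../X../OXO]: True

ply 1, O at X../X../OXO | (0,1)=-1→XO./X../OXO; (0,2)=-1→X.O/X../OXO; (1,1)=+1→X../XO./OXO*; (1,2)=-1→X../X.O/OXO
ply 2, X at X../XO./OXO | (0,1)=-1→XX./XO./OXO*; (0,2)=-1→X.X/XO./OXO; (1,2)=-1→X../XOX/OXO
ply 3, O at XX./XO./OXO | (0,2)=+1→XXO/XO./OXO*; (1,2)=+1→XX./XOO/OXO
ply 4: XXO/XO./OXO is terminal -1 (X); from X../X../OXO depth 6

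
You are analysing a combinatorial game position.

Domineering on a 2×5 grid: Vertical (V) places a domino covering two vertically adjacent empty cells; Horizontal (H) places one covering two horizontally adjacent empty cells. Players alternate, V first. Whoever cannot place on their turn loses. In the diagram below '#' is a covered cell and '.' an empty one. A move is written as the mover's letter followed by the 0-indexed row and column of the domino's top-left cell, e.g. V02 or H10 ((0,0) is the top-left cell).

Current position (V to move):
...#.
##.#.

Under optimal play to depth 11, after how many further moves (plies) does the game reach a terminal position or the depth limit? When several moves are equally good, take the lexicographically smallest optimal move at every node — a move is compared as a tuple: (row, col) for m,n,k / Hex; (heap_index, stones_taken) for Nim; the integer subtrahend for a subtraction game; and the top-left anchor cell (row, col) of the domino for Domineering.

ply 1, V at ...#./##.#. | V02=+1→..##./####.*; V04=-1→...##/##.##
ply 2, H at ..##./####. | H00=-1→####./####.*
ply 3, V at ####./####. | V04=+1→#####/#####*
ply 4: #####/##### is terminal -1 (H); from ...#./##.#. depth 11

PV length from [...#./##.#.]: 3 plies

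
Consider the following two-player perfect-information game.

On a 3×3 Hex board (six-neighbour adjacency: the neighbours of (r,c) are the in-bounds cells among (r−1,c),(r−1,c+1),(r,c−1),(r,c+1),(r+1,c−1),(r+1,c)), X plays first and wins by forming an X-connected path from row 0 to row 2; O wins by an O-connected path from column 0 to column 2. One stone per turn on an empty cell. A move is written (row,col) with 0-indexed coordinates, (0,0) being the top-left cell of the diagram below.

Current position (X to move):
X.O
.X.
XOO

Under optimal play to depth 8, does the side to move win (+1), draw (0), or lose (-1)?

value(X.O/.X./XOO, X) = +1

p1 X@[X.O/.X./XOO]: (0,1)[XXO/.X./XOO]+1* (1,0)[X.O/XX./XOO]+1 (1,2)[X.O/.XX/XOO]+1
p2 O@[XXO/.X./XOO] terminal -1; root [X.O/.X./XOO] d8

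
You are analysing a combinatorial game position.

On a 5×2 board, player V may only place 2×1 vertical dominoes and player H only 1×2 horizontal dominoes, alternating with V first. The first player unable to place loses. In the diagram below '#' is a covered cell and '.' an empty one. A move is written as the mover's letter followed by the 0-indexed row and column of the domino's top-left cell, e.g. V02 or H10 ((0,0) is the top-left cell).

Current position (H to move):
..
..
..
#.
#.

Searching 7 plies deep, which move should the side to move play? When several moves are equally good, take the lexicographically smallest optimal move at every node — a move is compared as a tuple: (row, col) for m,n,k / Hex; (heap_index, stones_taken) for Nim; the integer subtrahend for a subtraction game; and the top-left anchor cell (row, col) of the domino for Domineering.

ply 1, H at ../../../#./#. | H00=-1→##/../../#./#.; H10=+1→../##/../#./#.*; H20=-1→../../##/#./#.
ply 2, V at ../##/../#./#. | V21=-1→../##/.#/##/#.*; V31=-1→../##/../##/##
ply 3, H at ../##/.#/##/#. | H00=+1→##/##/.#/##/#.*
ply 4: ##/##/.#/##/#. is terminal -1 (V); from ../../../#./#. depth 7

H's best at [../../../#./#.]: H10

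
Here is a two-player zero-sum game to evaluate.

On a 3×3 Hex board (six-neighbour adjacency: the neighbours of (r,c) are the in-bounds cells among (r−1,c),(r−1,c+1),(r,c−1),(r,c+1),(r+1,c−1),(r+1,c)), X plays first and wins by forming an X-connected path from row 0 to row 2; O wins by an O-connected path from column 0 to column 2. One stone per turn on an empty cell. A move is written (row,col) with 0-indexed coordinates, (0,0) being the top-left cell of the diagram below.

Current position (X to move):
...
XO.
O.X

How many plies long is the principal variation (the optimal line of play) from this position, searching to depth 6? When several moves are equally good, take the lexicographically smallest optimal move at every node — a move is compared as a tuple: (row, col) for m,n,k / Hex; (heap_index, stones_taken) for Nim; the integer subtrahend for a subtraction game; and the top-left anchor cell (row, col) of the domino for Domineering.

PV length from [.../XO./O.X]: 4 plies

p1 X@[.../XO./O.X]: (0,0)[X../XO./O.X]-1* (0,1)[.X./XO./O.X]-1 (0,2)[..X/XO./O.X]-1 (1,2)[.../XOX/O.X]-1 (2,1)[.../XO./OXX]-1
p2 O@[X../XO./O.X]: (0,1)[XO./XO./O.X]+1* (0,2)[X.O/XO./O.X]+1 (1,2)[X../XOO/O.X]+1 (2,1)[X../XO./OOX]+1
p3 X@[XO./XO./O.X]: (0,2)[XOX/XO./O.X]-1* (1,2)[XO./XOX/O.X]-1 (2,1)[XO./XO./OXX]-1
p4 O@[XOX/XO./O.X]: (1,2)[XOX/XOO/O.X]+1* (2,1)[XOX/XO./OOX]-1
p5 X@[XOX/XOO/O.X] terminal -1; root [.../XO./O.X] d6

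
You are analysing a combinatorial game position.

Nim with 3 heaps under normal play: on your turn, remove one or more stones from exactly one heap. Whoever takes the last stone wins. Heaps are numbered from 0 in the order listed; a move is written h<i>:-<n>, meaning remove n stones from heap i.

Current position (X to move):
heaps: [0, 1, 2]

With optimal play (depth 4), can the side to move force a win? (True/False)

[(0,1,2)] X move#1: h1:-1:-1/(0,0,2), h2:-1:+1/(0,1,1)*, h2:-2:-1/(0,1,0)
[(0,1,1)] O move#2: h1:-1:-1/(0,0,1)*, h2:-1:-1/(0,1,0)
[(0,0,1)] X move#3: h2:-1:+1/(0,0,0)*
[(0,0,0)] end (terminal -1, O#4); searched (0,1,2) to 4

X winning at [(0,1,2)]: True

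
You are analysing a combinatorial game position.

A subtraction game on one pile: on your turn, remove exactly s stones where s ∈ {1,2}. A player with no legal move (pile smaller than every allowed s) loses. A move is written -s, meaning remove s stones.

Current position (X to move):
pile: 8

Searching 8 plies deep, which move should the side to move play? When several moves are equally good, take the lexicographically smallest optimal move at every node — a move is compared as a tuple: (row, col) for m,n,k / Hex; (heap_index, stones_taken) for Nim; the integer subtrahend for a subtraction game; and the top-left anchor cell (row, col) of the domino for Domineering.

X's best at [8]: -2

p1 X@[8]: -1[7]-1 -2[6]+1*
p2 O@[6]: -1[5]-1* -2[4]-1
p3 X@[5]: -1[4]-1 -2[3]+1*
p4 O@[3]: -1[2]-1* -2[1]-1
p5 X@[2]: -1[1]-1 -2[0]+1*
p6 O@[0] terminal -1; root [8] d8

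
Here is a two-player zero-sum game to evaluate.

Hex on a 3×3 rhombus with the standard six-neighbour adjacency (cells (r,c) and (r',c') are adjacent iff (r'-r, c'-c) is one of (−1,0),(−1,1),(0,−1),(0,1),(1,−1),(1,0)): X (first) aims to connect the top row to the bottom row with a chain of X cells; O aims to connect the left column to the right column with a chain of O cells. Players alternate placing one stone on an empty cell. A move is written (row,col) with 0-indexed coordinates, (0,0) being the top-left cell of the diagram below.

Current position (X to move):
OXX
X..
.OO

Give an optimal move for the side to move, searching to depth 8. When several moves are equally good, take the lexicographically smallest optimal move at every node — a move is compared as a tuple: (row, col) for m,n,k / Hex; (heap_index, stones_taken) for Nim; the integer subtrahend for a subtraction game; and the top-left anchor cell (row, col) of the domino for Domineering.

ply 1, X at OXX/X../.OO | (1,1)=-1→OXX/XX./.OO; (1,2)=-1→OXX/X.X/.OO; (2,0)=+1→OXX/X../XOO*
ply 2: OXX/X../XOO is terminal -1 (O); from OXX/X../.OO depth 8

X's best at [OXX/X../.OO]: (2,0)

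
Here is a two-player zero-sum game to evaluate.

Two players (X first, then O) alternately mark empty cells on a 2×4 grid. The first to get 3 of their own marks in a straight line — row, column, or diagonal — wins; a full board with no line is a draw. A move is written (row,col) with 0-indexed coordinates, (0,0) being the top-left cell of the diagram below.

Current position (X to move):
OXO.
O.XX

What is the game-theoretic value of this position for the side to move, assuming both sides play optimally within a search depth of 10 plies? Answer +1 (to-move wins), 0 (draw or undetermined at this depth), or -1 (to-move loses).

p1 X@[OXO./O.XX]: (0,3)[OXOX/O.XX]+0 (1,1)[OXO./OXXX]+1*
p2 O@[OXO./OXXX] terminal -1; root [OXO./O.XX] d10

value(OXO./O.XX, X) = +1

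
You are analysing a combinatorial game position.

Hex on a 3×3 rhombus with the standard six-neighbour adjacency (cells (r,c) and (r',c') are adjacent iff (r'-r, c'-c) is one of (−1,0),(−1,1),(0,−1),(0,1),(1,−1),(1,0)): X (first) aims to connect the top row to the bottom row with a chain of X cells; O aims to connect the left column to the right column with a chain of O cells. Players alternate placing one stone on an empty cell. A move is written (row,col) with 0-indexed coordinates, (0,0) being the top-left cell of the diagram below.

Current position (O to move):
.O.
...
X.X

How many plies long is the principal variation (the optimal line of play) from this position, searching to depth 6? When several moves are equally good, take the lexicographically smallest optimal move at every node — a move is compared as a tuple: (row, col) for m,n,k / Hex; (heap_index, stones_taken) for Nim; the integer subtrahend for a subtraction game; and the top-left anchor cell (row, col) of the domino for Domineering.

ply 1, O at .O./.../X.X | (0,0)=-1→OO./.../X.X; (0,2)=+1→.OO/.../X.X*; (1,0)=-1→.O./O../X.X; (1,1)=+1→.O./.O./X.X; (1,2)=+1→.O./..O/X.X; (2,1)=-1→.O./.../XOX
ply 2, X at .OO/.../X.X | (0,0)=-1→XOO/.../X.X*; (1,0)=-1→.OO/X../X.X; (1,1)=-1→.OO/.X./X.X; (1,2)=-1→.OO/..X/X.X; (2,1)=-1→.OO/.../XXX
ply 3, O at XOO/.../X.X | (1,0)=+1→XOO/O../X.X*; (1,1)=-1→XOO/.O./X.X; (1,2)=-1→XOO/..O/X.X; (2,1)=-1→XOO/.../XOX
ply 4: XOO/O../X.X is terminal -1 (X); from .O./.../X.X depth 6

PV length from [.O./.../X.X]: 3 plies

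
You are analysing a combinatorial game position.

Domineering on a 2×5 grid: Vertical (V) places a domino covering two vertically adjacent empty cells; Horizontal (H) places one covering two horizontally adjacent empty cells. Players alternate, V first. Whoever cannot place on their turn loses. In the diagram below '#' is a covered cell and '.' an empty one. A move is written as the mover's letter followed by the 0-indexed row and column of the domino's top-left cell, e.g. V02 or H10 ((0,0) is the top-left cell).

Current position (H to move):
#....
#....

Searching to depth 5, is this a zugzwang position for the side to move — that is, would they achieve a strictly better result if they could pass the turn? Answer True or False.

[#..../#....] H move#1: H01:-1/###../#...., H02:+1/#.##./#....*, H03:-1/#..##/#...., H11:-1/#..../###.., H12:+1/#..../#.##., H13:-1/#..../#..##
[#.##./#....] V move#2: V01:-1/####./##...*, V04:-1/#.###/#...#
[####./##...] H move#3: H12:-1/####./####., H13:+1/####./##.##*
[####./##.##] end (terminal -1, V#4); searched #..../#.... to 5
suppose H passes — search the same position with V to move:
pass> [#..../#....] V move#1: V01:-1/##.../##...*, V02:-1/#.#../#.#.., V03:-1/#..#./#..#., V04:-1/#...#/#...#
pass> [##.../##...] H move#2: H02:+1/####./##...*, H03:+1/##.##/##..., H12:+1/##.../####., H13:+1/##.../##.##
pass> [####./##...] V move#3: V04:-1/#####/##..#*
pass> [#####/##..#] H move#4: H12:+1/#####/#####*
pass> [#####/#####] end (terminal -1, V#5); searched #..../#.... to 5
for H: play +1, pass +1

zugzwang(#..../#...., H) = False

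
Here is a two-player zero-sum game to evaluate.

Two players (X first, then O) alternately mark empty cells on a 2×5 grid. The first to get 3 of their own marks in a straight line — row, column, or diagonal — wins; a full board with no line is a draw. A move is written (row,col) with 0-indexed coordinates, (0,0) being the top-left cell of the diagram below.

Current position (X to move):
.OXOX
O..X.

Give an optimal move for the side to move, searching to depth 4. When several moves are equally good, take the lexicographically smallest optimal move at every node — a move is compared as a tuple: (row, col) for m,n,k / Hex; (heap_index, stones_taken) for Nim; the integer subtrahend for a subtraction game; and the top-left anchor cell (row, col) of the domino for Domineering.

X's best at [.OXOX/O..X.]: (1,2)

[.OXOX/O..X.] X move#1: (0,0):+0/XOXOX/O..X., (1,1):+0/.OXOX/OX.X., (1,2):+1/.OXOX/O.XX.*, (1,4):+0/.OXOX/O..XX
[.OXOX/O.XX.] O move#2: (0,0):-1/OOXOX/O.XX.*, (1,1):-1/.OXOX/OOXX., (1,4):-1/.OXOX/O.XXO
[OOXOX/O.XX.] X move#3: (1,1):+1/OOXOX/OXXX.*, (1,4):+1/OOXOX/O.XXX
[OOXOX/OXXX.] end (terminal -1, O#4); searched .OXOX/O..X. to 4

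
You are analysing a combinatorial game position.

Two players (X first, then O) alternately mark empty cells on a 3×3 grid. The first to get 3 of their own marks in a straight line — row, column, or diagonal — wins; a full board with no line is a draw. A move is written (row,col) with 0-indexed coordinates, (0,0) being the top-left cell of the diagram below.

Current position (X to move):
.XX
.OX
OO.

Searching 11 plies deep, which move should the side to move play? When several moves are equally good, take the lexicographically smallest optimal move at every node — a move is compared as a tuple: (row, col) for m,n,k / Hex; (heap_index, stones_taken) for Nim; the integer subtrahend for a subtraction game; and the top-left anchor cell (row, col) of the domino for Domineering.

p1 X@[.XX/.OX/OO.]: (0,0)[XXX/.OX/OO.]+1* (1,0)[.XX/XOX/OO.]-1 (2,2)[.XX/.OX/OOX]+1
p2 O@[XXX/.OX/OO.] terminal -1; root [.XX/.OX/OO.] d11

X's best at [.XX/.OX/OO.]: (0,0)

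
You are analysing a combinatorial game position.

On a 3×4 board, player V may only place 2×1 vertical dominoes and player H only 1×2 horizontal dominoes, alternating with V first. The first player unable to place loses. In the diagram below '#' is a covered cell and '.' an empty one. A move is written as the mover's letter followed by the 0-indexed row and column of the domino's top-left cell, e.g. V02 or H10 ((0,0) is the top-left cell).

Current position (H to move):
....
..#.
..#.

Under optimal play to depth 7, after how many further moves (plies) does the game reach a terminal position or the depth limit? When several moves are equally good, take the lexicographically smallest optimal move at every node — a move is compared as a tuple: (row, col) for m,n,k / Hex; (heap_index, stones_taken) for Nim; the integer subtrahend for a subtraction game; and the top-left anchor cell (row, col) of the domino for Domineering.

PV length from [..../..#./..#.]: 3 plies

ply 1, H at ..../..#./..#. | H00=-1→##../..#./..#.; H01=-1→.##./..#./..#.; H02=-1→..##/..#./..#.; H10=+1→..../###./..#.*; H20=-1→..../..#./###.
ply 2, V at ..../###./..#. | V03=-1→...#/####/..#.*; V13=-1→..../####/..##
ply 3, H at ...#/####/..#. | H00=+1→##.#/####/..#.*; H01=+1→.###/####/..#.; H20=+1→...#/####/###.
ply 4: ##.#/####/..#. is terminal -1 (V); from ..../..#./..#. depth 7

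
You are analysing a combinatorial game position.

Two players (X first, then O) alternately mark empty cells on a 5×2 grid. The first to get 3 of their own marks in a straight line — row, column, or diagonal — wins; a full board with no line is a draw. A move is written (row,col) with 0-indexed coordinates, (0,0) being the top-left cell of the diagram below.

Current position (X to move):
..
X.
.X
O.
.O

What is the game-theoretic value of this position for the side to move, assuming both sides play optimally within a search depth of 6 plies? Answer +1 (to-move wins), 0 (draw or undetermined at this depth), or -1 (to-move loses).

value(../X./.X/O./.O, X) = +1

[../X./.X/O./.O] X move#1: (0,0):+0/X./X./.X/O./.O, (0,1):+0/.X/X./.X/O./.O, (1,1):+1/../XX/.X/O./.O*, (2,0):+1/../X./XX/O./.O, (3,1):+0/../X./.X/OX/.O, (4,0):+0/../X./.X/O./XO
[../XX/.X/O./.O] O move#2: (0,0):-1/O./XX/.X/O./.O*, (0,1):-1/.O/XX/.X/O./.O, (2,0):-1/../XX/OX/O./.O, (3,1):-1/../XX/.X/OO/.O, (4,0):-1/../XX/.X/O./OO
[O./XX/.X/O./.O] X move#3: (0,1):+1/OX/XX/.X/O./.O*, (2,0):+1/O./XX/XX/O./.O, (3,1):+1/O./XX/.X/OX/.O, (4,0):+1/O./XX/.X/O./XO
[OX/XX/.X/O./.O] end (terminal -1, O#4); searched ../X./.X/O./.O to 6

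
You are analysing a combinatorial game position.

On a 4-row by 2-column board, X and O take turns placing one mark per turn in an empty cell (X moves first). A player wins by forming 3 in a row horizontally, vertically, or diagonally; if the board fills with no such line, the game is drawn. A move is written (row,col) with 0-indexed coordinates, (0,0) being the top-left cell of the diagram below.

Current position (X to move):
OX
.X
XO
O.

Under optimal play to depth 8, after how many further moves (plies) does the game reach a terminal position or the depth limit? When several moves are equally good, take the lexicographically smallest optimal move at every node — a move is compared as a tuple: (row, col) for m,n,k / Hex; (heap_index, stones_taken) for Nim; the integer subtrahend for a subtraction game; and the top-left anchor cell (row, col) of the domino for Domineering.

PV length from [OX/.X/XO/O.]: 2 plies

ply 1, X at OX/.X/XO/O. | (1,0)=+0→OX/XX/XO/O.*; (3,1)=+0→OX/.X/XO/OX
ply 2, O at OX/XX/XO/O. | (3,1)=+0→OX/XX/XO/OO*
ply 3: OX/XX/XO/OO is terminal +0 (X); from OX/.X/XO/O. depth 8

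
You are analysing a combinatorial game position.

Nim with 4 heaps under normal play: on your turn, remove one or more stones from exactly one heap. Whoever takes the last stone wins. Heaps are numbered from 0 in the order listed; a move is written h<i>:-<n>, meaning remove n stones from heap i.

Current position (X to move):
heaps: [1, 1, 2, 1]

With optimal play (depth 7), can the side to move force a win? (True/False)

p1 X@[(1,1,2,1)]: h0:-1[(0,1,2,1)]-1 h1:-1[(1,0,2,1)]-1 h2:-1[(1,1,1,1)]+1* h2:-2[(1,1,0,1)]-1 h3:-1[(1,1,2,0)]-1
p2 O@[(1,1,1,1)]: h0:-1[(0,1,1,1)]-1* h1:-1[(1,0,1,1)]-1 h2:-1[(1,1,0,1)]-1 h3:-1[(1,1,1,0)]-1
p3 X@[(0,1,1,1)]: h1:-1[(0,0,1,1)]+1* h2:-1[(0,1,0,1)]+1 h3:-1[(0,1,1,0)]+1
p4 O@[(0,0,1,1)]: h2:-1[(0,0,0,1)]-1* h3:-1[(0,0,1,0)]-1
p5 X@[(0,0,0,1)]: h3:-1[(0,0,0,0)]+1*
p6 O@[(0,0,0,0)] terminal -1; root [(1,1,2,1)] d7

X winning at [(1,1,2,1)]: True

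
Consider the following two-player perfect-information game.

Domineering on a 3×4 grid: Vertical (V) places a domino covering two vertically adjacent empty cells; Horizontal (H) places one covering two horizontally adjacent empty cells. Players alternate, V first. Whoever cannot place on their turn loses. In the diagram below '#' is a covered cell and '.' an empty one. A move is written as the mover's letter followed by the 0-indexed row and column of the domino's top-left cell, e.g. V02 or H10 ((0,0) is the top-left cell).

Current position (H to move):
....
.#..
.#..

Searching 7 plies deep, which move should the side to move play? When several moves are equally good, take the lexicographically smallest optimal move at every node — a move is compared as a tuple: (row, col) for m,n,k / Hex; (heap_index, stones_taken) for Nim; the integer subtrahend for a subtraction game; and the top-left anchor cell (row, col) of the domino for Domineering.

p1 H@[..../.#../.#..]: H00[##../.#../.#..]-1 H01[.##./.#../.#..]-1 H02[..##/.#../.#..]-1 H12[..../.###/.#..]+1* H22[..../.#../.###]-1
p2 V@[..../.###/.#..]: V00[#.../####/.#..]-1* V10[..../####/##..]-1
p3 H@[#.../####/.#..]: H01[###./####/.#..]+1* H02[#.##/####/.#..]+1 H22[#.../####/.###]+1
p4 V@[###./####/.#..] terminal -1; root [..../.#../.#..] d7

H's best at [..../.#../.#..]: H12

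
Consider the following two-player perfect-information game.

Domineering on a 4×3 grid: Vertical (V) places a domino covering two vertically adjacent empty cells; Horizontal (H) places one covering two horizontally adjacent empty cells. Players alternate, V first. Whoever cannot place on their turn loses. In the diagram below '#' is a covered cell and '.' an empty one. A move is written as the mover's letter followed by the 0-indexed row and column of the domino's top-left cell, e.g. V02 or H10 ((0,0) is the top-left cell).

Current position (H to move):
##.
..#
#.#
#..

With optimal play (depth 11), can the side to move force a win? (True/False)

p1 H@[##./..#/#.#/#..]: H10[##./###/#.#/#..]-1* H31[##./..#/#.#/###]-1
p2 V@[##./###/#.#/#..]: V21[##./###/###/##.]+1*
p3 H@[##./###/###/##.] terminal -1; root [##./..#/#.#/#..] d11

H winning at [##./..#/#.#/#..]: False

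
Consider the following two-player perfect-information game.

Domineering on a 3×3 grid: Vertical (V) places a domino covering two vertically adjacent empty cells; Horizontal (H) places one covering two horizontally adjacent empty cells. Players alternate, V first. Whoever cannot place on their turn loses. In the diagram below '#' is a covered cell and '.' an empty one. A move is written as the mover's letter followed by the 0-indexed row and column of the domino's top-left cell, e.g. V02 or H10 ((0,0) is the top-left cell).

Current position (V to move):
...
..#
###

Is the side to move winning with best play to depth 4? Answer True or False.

[.../..#/###] V move#1: V00:-1/#../#.#/###, V01:+1/.#./.##/###*
[.#./.##/###] end (terminal -1, H#2); searched .../..#/### to 4

V winning at [.../..#/###]: True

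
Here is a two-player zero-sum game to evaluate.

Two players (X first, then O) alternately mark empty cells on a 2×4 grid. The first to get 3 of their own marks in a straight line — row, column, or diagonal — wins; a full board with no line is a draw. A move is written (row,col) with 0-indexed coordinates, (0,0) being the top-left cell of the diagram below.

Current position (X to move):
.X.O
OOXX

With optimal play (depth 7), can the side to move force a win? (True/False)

ply 1, X at .X.O/OOXX | (0,0)=+0→XX.O/OOXX*; (0,2)=+0→.XXO/OOXX
ply 2, O at XX.O/OOXX | (0,2)=+0→XXOO/OOXX*
ply 3: XXOO/OOXX is terminal +0 (X); from .X.O/OOXX depth 7

X winning at [.X.O/OOXX]: False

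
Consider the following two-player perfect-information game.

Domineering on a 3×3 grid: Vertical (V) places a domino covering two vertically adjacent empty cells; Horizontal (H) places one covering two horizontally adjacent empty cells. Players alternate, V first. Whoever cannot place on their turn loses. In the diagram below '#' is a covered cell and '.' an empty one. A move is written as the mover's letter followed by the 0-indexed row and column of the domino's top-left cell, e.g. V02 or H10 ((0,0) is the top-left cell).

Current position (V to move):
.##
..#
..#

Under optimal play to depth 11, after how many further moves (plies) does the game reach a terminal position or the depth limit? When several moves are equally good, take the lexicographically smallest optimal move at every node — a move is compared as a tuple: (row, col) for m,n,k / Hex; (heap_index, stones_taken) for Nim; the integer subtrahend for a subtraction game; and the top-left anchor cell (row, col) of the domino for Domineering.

[.##/..#/..#] V move#1: V00:-1/###/#.#/..#, V10:+1/.##/#.#/#.#*, V11:+1/.##/.##/.##
[.##/#.#/#.#] end (terminal -1, H#2); searched .##/..#/..# to 11

PV length from [.##/..#/..#]: 1 ply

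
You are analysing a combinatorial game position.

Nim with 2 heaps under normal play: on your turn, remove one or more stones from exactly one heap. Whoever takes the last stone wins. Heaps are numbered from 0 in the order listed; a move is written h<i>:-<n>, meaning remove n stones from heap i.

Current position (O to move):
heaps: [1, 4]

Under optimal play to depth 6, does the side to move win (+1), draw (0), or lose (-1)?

value((1,4), O) = +1

[(1,4)] O move#1: h0:-1:-1/(0,4), h1:-1:-1/(1,3), h1:-2:-1/(1,2), h1:-3:+1/(1,1)*, h1:-4:-1/(1,0)
[(1,1)] X move#2: h0:-1:-1/(0,1)*, h1:-1:-1/(1,0)
[(0,1)] O move#3: h1:-1:+1/(0,0)*
[(0,0)] end (terminal -1, X#4); searched (1,4) to 6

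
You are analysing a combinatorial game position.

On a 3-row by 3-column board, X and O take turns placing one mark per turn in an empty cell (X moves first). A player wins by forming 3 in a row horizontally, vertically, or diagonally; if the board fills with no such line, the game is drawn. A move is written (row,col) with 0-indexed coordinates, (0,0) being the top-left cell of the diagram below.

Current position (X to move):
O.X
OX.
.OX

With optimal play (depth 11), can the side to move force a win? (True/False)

X winning at [O.X/OX./.OX]: True

[O.X/OX./.OX] X move#1: (0,1):-1/OXX/OX./.OX, (1,2):+1/O.X/OXX/.OX*, (2,0):+1/O.X/OX./XOX
[O.X/OXX/.OX] end (terminal -1, O#2); searched O.X/OX./.OX to 11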